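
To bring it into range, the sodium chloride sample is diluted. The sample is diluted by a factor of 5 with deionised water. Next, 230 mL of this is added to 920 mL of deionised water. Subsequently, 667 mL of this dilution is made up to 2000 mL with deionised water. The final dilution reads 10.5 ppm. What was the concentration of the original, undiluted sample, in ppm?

787 ppm

Overall dilution factor = 5 × 5 × 2.999 = 75.0.
Original = 10.5 ppm × 75.0 = 787 ppm.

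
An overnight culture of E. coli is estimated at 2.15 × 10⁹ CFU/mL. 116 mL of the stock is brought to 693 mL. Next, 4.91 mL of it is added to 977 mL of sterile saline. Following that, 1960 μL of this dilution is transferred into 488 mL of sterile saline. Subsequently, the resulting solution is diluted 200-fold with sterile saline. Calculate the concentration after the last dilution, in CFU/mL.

36.0 CFU/mL

Overall dilution factor = 5.974 × 200.0 × 250.0 × 200 = 5.97 × 10⁷.
2.15 × 10⁹ CFU/mL / 5.97 × 10⁷ = 36.0 CFU/mL.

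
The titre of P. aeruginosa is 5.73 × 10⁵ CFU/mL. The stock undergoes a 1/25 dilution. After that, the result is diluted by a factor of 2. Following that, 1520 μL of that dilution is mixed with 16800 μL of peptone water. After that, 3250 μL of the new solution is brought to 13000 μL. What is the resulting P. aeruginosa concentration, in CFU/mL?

Overall dilution factor = 25 × 2 × 12.05 × 4 = 2411.
5.73 × 10⁵ CFU/mL / 2411 = 238 CFU/mL.

238 CFU/mL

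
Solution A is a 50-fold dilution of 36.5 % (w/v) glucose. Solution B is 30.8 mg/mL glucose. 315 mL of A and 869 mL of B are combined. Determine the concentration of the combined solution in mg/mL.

C_A = 36.5 % (w/v) / 50 = 0.730 % (w/v).
C_B = 30.8 mg/mL = 3.08 % (w/v).
C_mix = (C_A·V_A + C_B·V_B)/(V_A + V_B) = (0.730×315 + 3.08×869) / 1184 = 2.45 % (w/v) = 24.5 mg/mL.

24.5 mg/mL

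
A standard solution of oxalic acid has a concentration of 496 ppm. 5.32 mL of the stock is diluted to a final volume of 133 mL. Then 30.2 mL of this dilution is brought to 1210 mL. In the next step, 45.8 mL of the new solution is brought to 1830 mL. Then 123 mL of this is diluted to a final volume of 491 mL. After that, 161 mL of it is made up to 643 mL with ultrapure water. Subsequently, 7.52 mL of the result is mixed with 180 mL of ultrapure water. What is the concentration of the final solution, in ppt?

31.2 ppt

Overall dilution factor = 25 × 40.07 × 39.96 × 3.992 × 3.994 × 24.94 = 1.59 × 10⁷.
496 ppm / 1.59 × 10⁷ = 3.12 × 10⁻⁵ ppm = 31.2 ppt.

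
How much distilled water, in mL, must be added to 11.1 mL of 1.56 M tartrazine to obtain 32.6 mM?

32.6 mM = 0.0326 M.
V₂ = C₁V₁/C₂ = 1.56 × 11.1 / 0.0326 = 531 mL.
Diluent to add = V₂ − V₁ = 531 − 11.1 = 520 mL.

520 mL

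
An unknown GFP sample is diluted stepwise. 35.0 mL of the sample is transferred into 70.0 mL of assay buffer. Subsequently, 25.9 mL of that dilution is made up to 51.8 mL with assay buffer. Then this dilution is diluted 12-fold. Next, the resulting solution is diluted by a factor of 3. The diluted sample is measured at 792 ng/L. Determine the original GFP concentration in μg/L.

Overall dilution factor = 3 × 2 × 12 × 3 = 216.
Original = 792 ng/L × 216 = 1.71 × 10⁵ ng/L = 171 μg/L.

171 μg/L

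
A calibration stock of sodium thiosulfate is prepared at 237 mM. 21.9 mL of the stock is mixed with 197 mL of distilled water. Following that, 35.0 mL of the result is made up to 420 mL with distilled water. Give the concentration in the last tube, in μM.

1980 μM

Overall dilution factor = 9.995 × 12 = 120.
237 mM / 120 = 1.98 mM = 1980 μM.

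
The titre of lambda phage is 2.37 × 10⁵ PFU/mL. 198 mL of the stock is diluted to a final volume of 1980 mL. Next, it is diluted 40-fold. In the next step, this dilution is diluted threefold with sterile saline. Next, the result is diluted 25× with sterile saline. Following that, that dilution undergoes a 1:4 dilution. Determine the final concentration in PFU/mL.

Overall dilution factor = 10 × 40 × 3 × 25 × 4 = 1.20 × 10⁵.
2.37 × 10⁵ PFU/mL / 1.20 × 10⁵ = 1.98 PFU/mL.

1.98 PFU/mL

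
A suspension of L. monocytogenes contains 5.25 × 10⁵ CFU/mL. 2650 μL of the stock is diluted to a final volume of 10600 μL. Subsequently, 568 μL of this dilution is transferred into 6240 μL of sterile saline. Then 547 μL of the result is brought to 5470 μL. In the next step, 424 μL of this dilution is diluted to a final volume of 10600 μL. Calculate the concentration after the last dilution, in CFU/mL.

43.8 CFU/mL

Overall dilution factor = 4 × 11.99 × 10 × 25 = 1.20 × 10⁴.
5.25 × 10⁵ CFU/mL / 1.20 × 10⁴ = 43.8 CFU/mL.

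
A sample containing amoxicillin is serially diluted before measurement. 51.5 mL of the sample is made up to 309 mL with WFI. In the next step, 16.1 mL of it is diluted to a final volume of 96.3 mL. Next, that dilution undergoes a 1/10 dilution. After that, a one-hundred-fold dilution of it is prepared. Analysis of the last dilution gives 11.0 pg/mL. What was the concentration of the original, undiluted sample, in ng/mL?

395 ng/mL

Overall dilution factor = 6 × 5.981 × 10 × 100 = 3.59 × 10⁴.
Original = 11.0 pg/mL × 3.59 × 10⁴ = 3.95 × 10⁵ pg/mL = 395 ng/mL.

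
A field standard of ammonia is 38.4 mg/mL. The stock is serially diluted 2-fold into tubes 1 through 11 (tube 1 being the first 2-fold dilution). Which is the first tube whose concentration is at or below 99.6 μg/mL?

Tube n has concentration 38.4 mg/mL / 2ⁿ.
Need 2ⁿ ≥ 38.4 mg/mL / 99.6 μg/mL = 386, so n ≥ 8.59.
First such tube: n = 9.

tube 9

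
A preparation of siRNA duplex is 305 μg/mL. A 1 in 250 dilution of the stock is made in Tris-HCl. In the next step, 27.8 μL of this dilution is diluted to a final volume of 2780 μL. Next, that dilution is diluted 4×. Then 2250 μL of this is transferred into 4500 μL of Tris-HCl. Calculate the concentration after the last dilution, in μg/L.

Overall dilution factor = 250 × 100 × 4 × 3 = 3.00 × 10⁵.
305 μg/mL / 3.00 × 10⁵ = 1.02 × 10⁻³ μg/mL = 1.02 μg/L.

1.02 μg/L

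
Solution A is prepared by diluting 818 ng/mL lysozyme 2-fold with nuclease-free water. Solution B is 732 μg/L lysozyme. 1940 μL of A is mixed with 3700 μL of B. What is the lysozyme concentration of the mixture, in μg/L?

621 μg/L

C_A = 818 ng/mL / 2 = 409 ng/mL.
C_B = 732 μg/L = 732 ng/mL.
C_mix = (C_A·V_A + C_B·V_B)/(V_A + V_B) = (409×1940 + 732×3700) / 5640 = 621 ng/mL = 621 μg/L.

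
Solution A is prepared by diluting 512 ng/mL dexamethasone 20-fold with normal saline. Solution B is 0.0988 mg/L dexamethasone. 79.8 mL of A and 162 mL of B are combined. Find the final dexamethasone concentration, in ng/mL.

74.6 ng/mL

C_A = 512 ng/mL / 20 = 25.6 ng/mL.
C_B = 0.0988 mg/L = 98.8 ng/mL.
C_mix = (C_A·V_A + C_B·V_B)/(V_A + V_B) = (25.6×79.8 + 98.8×162) / 241.8 = 74.6 ng/mL.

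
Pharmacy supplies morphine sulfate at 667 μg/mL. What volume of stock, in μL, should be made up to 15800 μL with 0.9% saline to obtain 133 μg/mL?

V₁ = C₂V₂/C₁ = 133 × 15800 / 667 = 3151 μL.

3150 μL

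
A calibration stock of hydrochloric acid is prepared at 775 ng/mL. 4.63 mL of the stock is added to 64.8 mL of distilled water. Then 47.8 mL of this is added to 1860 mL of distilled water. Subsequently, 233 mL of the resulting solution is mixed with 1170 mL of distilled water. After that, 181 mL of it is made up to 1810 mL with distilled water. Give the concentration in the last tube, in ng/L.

Overall dilution factor = 15.00 × 39.91 × 6.021 × 10 = 3.60 × 10⁴.
775 ng/mL / 3.60 × 10⁴ = 0.0215 ng/mL = 21.5 ng/L.

21.5 ng/L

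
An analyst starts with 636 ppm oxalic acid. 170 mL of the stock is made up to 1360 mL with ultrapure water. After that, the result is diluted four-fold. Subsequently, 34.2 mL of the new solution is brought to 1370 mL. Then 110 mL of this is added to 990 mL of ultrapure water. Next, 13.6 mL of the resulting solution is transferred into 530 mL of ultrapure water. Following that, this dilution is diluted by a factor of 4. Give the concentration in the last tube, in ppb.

0.310 ppb

Overall dilution factor = 8 × 4 × 40.06 × 10 × 39.97 × 4 = 2.05 × 10⁶.
636 ppm / 2.05 × 10⁶ = 3.10 × 10⁻⁴ ppm = 0.310 ppb.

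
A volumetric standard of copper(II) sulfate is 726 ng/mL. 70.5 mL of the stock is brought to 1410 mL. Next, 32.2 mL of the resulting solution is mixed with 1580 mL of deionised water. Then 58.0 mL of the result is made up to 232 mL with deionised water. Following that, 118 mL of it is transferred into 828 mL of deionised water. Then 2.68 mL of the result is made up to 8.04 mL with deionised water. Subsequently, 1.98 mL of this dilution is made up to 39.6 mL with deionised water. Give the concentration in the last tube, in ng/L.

0.377 ng/L

Overall dilution factor = 20 × 50.07 × 4 × 8.017 × 3 × 20 = 1.93 × 10⁶.
726 ng/mL / 1.93 × 10⁶ = 3.77 × 10⁻⁴ ng/mL = 0.377 ng/L.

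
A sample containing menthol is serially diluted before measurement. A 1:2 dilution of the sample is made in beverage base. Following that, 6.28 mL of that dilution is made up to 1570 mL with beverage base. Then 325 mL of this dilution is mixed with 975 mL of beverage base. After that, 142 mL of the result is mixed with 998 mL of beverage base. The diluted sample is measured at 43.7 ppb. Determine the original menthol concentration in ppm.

Overall dilution factor = 2 × 250 × 4 × 8.028 = 1.61 × 10⁴.
Original = 43.7 ppb × 1.61 × 10⁴ = 7.02 × 10⁵ ppb = 702 ppm.

702 ppm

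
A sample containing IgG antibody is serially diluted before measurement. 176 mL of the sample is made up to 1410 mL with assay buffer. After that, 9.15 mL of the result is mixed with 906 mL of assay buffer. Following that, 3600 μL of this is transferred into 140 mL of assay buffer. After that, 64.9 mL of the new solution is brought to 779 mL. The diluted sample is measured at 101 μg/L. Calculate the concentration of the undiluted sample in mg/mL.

Overall dilution factor = 8.011 × 100.0 × 39.89 × 12.00 = 3.84 × 10⁵.
Original = 101 μg/L × 3.84 × 10⁵ = 3.87 × 10⁷ μg/L = 38.7 mg/mL.

38.7 mg/mL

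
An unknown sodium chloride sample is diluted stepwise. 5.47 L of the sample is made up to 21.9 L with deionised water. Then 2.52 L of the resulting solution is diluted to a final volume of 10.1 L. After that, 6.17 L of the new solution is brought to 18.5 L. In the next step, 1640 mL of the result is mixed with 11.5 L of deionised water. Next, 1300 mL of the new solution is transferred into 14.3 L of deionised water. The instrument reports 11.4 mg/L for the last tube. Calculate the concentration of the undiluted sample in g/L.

Overall dilution factor = 4.004 × 4.008 × 2.998 × 8.012 × 12 = 4626.
Original = 11.4 mg/L × 4626 = 5.27 × 10⁴ mg/L = 52.7 g/L.

52.7 g/L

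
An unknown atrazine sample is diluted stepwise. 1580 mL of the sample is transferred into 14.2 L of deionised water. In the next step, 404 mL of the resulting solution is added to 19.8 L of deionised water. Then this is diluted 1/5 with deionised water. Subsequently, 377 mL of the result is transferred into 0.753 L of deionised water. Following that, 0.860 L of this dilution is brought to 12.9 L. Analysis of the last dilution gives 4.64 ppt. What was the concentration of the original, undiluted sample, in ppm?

0.521 ppm

Overall dilution factor = 9.987 × 50.01 × 5 × 2.997 × 15 = 1.12 × 10⁵.
Original = 4.64 ppt × 1.12 × 10⁵ = 5.21 × 10⁵ ppt = 0.521 ppm.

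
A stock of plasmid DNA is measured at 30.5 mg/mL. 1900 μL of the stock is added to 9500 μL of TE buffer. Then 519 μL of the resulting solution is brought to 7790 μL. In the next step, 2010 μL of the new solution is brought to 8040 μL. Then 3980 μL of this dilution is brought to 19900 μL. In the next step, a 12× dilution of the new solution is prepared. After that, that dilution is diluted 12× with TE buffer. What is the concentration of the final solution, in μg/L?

Overall dilution factor = 6 × 15.01 × 4 × 5 × 12 × 12 = 2.59 × 10⁵.
30.5 mg/mL / 2.59 × 10⁵ = 1.18 × 10⁻⁴ mg/mL = 118 μg/L.

118 μg/L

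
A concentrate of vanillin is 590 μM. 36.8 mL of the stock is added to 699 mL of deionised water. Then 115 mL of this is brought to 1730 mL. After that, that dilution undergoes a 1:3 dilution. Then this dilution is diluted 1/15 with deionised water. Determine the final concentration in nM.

Overall dilution factor = 19.99 × 15.04 × 3 × 15 = 1.35 × 10⁴.
590 μM / 1.35 × 10⁴ = 0.0436 μM = 43.6 nM.

43.6 nM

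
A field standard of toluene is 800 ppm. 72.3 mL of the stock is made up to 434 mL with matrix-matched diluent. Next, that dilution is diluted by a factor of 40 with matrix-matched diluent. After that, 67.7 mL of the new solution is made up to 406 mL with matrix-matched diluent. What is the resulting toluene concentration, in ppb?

556 ppb

Overall dilution factor = 6.003 × 40 × 5.997 = 1440.
800 ppm / 1440 = 0.556 ppm = 556 ppb.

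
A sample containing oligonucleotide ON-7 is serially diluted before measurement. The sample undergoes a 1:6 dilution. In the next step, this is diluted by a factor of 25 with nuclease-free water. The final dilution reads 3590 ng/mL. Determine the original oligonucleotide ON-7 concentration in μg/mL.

Overall dilution factor = 6 × 25 = 150.
Original = 3590 ng/mL × 150 = 5.38 × 10⁵ ng/mL = 538 μg/mL.

538 μg/mL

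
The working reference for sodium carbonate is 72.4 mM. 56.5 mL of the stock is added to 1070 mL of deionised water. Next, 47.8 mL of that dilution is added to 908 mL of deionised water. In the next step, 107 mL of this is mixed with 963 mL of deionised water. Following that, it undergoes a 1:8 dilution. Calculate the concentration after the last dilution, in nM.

Overall dilution factor = 19.94 × 20.00 × 10 × 8 = 3.19 × 10⁴.
72.4 mM / 3.19 × 10⁴ = 2.27 × 10⁻³ mM = 2270 nM.

2270 nM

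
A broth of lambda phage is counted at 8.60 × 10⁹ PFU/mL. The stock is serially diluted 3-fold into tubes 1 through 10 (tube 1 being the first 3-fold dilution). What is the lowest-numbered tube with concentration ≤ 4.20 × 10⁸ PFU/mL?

tube 3

Tube n has concentration 8.60 × 10⁹ PFU/mL / 3ⁿ.
Need 3ⁿ ≥ 8.60 × 10⁹ PFU/mL / 4.20 × 10⁸ PFU/mL = 20.5, so n ≥ 2.75.
First such tube: n = 3.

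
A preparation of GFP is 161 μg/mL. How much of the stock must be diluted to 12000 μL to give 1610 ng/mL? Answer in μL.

120 μL

1610 ng/mL = 1.61 μg/mL.
V₁ = C₂V₂/C₁ = 1.61 × 12000 / 161 = 120 μL.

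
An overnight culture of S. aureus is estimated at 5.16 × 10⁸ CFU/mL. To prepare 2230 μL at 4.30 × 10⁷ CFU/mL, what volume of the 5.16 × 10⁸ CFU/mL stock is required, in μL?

186 μL

V₁ = C₂V₂/C₁ = 4.30 × 10⁷ × 2230 / 5.16 × 10⁸ = 186 μL.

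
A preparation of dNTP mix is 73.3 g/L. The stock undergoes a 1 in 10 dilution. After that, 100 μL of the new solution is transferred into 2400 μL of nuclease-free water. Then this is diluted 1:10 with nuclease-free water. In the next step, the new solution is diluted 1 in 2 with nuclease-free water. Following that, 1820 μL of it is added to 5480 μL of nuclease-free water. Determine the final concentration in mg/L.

Overall dilution factor = 10 × 25 × 10 × 2 × 4.011 = 2.01 × 10⁴.
73.3 g/L / 2.01 × 10⁴ = 3.65 × 10⁻³ g/L = 3.65 mg/L.

3.65 mg/L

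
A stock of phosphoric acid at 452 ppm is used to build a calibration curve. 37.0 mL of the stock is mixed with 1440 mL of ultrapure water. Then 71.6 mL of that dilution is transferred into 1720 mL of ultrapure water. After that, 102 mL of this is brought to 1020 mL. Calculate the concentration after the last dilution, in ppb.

Overall dilution factor = 39.92 × 25.02 × 10 = 9989.
452 ppm / 9989 = 0.0453 ppm = 45.3 ppb.

45.3 ppb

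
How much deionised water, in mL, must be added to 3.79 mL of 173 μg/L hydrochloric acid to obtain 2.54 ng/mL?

2.54 ng/mL = 2.54 μg/L.
V₂ = C₁V₁/C₂ = 173 × 3.79 / 2.54 = 258 mL.
Diluent to add = V₂ − V₁ = 258 − 3.79 = 254 mL.

254 mL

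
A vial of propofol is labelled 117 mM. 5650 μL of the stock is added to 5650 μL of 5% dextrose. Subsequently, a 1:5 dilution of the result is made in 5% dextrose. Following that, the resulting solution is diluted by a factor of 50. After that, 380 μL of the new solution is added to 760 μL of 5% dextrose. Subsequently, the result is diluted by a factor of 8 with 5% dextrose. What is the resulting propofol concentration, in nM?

9750 nM

Overall dilution factor = 2 × 5 × 50 × 3 × 8 = 1.20 × 10⁴.
117 mM / 1.20 × 10⁴ = 9.75 × 10⁻³ mM = 9750 nM.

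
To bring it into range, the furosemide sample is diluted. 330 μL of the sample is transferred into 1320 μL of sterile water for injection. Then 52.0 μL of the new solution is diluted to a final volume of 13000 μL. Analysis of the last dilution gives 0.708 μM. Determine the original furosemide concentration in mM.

0.885 mM

Overall dilution factor = 5 × 250 = 1250.
Original = 0.708 μM × 1250 = 885 μM = 0.885 mM.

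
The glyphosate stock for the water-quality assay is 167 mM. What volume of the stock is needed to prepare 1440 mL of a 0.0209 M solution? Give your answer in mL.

180 mL

0.0209 M = 20.9 mM.
V₁ = C₂V₂/C₁ = 20.9 × 1440 / 167 = 180 mL.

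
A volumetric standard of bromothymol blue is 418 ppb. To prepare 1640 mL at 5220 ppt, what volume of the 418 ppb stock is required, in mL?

20.5 mL

5220 ppt = 5.22 ppb.
V₁ = C₂V₂/C₁ = 5.22 × 1640 / 418 = 20.5 mL.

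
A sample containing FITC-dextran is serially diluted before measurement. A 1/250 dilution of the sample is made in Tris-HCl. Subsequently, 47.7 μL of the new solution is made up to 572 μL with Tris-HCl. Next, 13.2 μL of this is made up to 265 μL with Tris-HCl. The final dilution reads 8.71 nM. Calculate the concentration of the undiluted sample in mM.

0.524 mM

Overall dilution factor = 250 × 11.99 × 20.08 = 6.02 × 10⁴.
Original = 8.71 nM × 6.02 × 10⁴ = 5.24 × 10⁵ nM = 0.524 mM.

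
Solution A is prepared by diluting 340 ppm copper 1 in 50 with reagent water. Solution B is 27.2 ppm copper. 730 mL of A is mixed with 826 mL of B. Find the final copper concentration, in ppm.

17.6 ppm

C_A = 340 ppm / 50 = 6.80 ppm.
C_mix = (C_A·V_A + C_B·V_B)/(V_A + V_B) = (6.80×730 + 27.2×826) / 1556 = 17.6 ppm.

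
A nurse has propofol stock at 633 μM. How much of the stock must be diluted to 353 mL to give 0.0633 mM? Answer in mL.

35.3 mL

0.0633 mM = 63.3 μM.
V₁ = C₂V₂/C₁ = 63.3 × 353 / 633 = 35.3 mL.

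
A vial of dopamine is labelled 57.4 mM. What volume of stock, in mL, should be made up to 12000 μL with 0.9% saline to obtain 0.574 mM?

V₁ = C₂V₂/C₁ = 0.574 × 12000 / 57.4 = 120 μL = 0.120 mL.

0.120 mL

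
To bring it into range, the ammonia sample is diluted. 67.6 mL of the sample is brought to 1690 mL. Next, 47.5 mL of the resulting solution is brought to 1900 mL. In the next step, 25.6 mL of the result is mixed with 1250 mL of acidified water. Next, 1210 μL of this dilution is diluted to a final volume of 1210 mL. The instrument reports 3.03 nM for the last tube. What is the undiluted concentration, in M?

0.151 M

Overall dilution factor = 25 × 40 × 49.83 × 1000 = 4.98 × 10⁷.
Original = 3.03 nM × 4.98 × 10⁷ = 1.51 × 10⁸ nM = 0.151 M.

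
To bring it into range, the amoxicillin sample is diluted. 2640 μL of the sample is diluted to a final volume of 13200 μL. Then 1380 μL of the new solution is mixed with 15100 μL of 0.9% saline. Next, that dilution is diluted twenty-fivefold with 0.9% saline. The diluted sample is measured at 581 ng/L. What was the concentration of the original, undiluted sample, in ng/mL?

Overall dilution factor = 5 × 11.94 × 25 = 1493.
Original = 581 ng/L × 1493 = 8.67 × 10⁵ ng/L = 867 ng/mL.

867 ng/mL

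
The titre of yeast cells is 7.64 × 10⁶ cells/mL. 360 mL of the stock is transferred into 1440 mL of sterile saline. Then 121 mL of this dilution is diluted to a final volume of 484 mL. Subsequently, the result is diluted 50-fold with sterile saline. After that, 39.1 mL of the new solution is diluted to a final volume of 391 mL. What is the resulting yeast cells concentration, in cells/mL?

764 cells/mL

Overall dilution factor = 5 × 4 × 50 × 10 = 1.00 × 10⁴.
7.64 × 10⁶ cells/mL / 1.00 × 10⁴ = 764 cells/mL.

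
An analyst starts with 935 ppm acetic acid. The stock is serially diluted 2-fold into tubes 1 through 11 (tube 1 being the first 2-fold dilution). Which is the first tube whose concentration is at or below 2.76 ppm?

tube 9

Tube n has concentration 935 ppm / 2ⁿ.
Need 2ⁿ ≥ 935 ppm / 2.76 ppm = 339, so n ≥ 8.40.
First such tube: n = 9.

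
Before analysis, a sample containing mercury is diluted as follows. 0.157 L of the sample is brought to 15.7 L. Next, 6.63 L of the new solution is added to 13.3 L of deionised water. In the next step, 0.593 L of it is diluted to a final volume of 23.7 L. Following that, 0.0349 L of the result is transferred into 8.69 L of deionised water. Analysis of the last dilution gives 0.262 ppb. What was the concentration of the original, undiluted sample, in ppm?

Overall dilution factor = 100 × 3.006 × 39.97 × 250.0 = 3.00 × 10⁶.
Original = 0.262 ppb × 3.00 × 10⁶ = 7.87 × 10⁵ ppb = 787 ppm.

787 ppm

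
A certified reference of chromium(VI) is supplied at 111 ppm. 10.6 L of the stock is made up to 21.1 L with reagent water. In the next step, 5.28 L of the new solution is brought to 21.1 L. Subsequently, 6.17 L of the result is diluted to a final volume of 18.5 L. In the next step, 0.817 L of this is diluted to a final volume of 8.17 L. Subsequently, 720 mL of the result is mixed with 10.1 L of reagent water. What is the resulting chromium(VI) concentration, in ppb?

31.0 ppb

Overall dilution factor = 1.991 × 3.996 × 2.998 × 10 × 15.03 = 3584.
111 ppm / 3584 = 0.0310 ppm = 31.0 ppb.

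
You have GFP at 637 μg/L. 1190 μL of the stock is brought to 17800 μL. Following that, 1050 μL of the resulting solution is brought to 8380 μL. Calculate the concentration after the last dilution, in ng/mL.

5.34 ng/mL

Overall dilution factor = 14.96 × 7.981 = 119.
637 μg/L / 119 = 5.34 μg/L = 5.34 ng/mL.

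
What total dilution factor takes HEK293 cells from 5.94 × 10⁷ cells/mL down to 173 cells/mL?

Factor = C₀/C_target = 5.94 × 10⁷ cells/mL / 173 cells/mL = 3.43 × 10⁵.

3.43 × 10⁵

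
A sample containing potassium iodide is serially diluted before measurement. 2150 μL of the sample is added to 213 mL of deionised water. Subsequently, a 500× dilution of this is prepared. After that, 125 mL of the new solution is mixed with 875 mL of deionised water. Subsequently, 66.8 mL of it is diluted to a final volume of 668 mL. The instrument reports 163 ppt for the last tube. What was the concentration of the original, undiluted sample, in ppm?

Overall dilution factor = 100.1 × 500 × 8 × 10 = 4.00 × 10⁶.
Original = 163 ppt × 4.00 × 10⁶ = 6.52 × 10⁸ ppt = 652 ppm.

652 ppm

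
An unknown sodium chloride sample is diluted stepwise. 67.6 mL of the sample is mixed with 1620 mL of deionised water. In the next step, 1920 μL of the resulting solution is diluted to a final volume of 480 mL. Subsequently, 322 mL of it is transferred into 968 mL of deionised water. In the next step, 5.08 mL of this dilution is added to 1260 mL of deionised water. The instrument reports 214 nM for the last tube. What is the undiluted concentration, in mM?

1330 mM

Overall dilution factor = 24.96 × 250 × 4.006 × 249.0 = 6.23 × 10⁶.
Original = 214 nM × 6.23 × 10⁶ = 1.33 × 10⁹ nM = 1330 mM.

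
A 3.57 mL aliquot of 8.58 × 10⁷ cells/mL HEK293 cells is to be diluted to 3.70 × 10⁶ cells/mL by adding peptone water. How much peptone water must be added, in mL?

V₂ = C₁V₁/C₂ = 8.58 × 10⁷ × 3.57 / 3.70 × 10⁶ = 82.8 mL.
Diluent to add = V₂ − V₁ = 82.8 − 3.57 = 79.2 mL.

79.2 mL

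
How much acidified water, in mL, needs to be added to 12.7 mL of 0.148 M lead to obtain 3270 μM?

562 mL

3270 μM = 3.27 × 10⁻³ M.
V₂ = C₁V₁/C₂ = 0.148 × 12.7 / 3.27 × 10⁻³ = 575 mL.
Diluent to add = V₂ − V₁ = 575 − 12.7 = 562 mL.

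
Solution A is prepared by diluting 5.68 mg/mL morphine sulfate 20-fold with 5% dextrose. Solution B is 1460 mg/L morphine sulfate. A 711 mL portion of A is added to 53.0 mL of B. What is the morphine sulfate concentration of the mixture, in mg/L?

366 mg/L

C_A = 5.68 mg/mL / 20 = 0.284 mg/mL.
C_B = 1460 mg/L = 1.46 mg/mL.
C_mix = (C_A·V_A + C_B·V_B)/(V_A + V_B) = (0.284×711 + 1.46×53.0) / 764.0 = 0.366 mg/mL = 366 mg/L.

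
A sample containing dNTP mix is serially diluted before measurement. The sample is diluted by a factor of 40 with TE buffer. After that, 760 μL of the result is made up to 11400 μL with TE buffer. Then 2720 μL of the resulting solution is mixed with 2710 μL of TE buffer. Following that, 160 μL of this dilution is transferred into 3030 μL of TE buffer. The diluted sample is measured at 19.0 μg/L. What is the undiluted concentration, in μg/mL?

Overall dilution factor = 40 × 15 × 1.996 × 19.94 = 2.39 × 10⁴.
Original = 19.0 μg/L × 2.39 × 10⁴ = 4.54 × 10⁵ μg/L = 454 μg/mL.

454 μg/mL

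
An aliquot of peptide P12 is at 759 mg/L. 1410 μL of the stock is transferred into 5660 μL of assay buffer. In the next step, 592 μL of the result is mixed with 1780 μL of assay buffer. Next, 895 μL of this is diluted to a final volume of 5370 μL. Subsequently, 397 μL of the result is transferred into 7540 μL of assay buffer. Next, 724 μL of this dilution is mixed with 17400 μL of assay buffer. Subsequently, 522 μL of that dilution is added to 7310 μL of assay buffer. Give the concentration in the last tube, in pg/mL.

839 pg/mL

Overall dilution factor = 5.014 × 4.007 × 6 × 19.99 × 25.03 × 15.00 = 9.05 × 10⁵.
759 mg/L / 9.05 × 10⁵ = 8.39 × 10⁻⁴ mg/L = 839 pg/mL.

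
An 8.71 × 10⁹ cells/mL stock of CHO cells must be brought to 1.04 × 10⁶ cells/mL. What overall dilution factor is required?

Factor = C₀/C_target = 8.71 × 10⁹ cells/mL / 1.04 × 10⁶ cells/mL = 8380.

8380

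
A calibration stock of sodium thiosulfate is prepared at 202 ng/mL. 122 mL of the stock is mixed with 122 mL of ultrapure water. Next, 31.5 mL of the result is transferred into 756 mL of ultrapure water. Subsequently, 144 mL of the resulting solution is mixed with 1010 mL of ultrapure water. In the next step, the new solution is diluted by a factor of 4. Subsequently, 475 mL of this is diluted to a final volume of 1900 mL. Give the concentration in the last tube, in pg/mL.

31.5 pg/mL

Overall dilution factor = 2 × 25 × 8.014 × 4 × 4 = 6411.
202 ng/mL / 6411 = 0.0315 ng/mL = 31.5 pg/mL.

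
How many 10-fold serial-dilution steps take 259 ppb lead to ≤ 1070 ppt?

Need 10ⁿ ≥ 242, so n ≥ log(242)/log(10) = 2.38.
Minimum whole steps: n = 3.

3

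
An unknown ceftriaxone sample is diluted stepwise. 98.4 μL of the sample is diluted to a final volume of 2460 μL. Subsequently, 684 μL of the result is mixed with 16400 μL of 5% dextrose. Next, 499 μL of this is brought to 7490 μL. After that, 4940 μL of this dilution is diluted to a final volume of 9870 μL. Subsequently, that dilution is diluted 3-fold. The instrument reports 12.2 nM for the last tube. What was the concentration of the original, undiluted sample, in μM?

Overall dilution factor = 25 × 24.98 × 15.01 × 1.998 × 3 = 5.62 × 10⁴.
Original = 12.2 nM × 5.62 × 10⁴ = 6.85 × 10⁵ nM = 685 μM.

685 μM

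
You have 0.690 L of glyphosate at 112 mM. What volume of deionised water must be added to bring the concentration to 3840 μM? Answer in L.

19.4 L

3840 μM = 3.84 mM.
V₂ = C₁V₁/C₂ = 112 × 0.690 / 3.84 = 20.1 L.
Diluent to add = V₂ − V₁ = 20.1 − 0.690 = 19.4 L.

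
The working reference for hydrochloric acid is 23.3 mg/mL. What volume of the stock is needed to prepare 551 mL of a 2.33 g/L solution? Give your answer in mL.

2.33 g/L = 2.33 mg/mL.
V₁ = C₂V₂/C₁ = 2.33 × 551 / 23.3 = 55.1 mL.

55.1 mL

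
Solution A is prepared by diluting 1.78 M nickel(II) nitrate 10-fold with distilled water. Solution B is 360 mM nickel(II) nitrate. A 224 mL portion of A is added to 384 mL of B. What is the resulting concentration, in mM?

293 mM

C_A = 1.78 M / 10 = 0.178 M.
C_B = 360 mM = 0.360 M.
C_mix = (C_A·V_A + C_B·V_B)/(V_A + V_B) = (0.178×224 + 0.360×384) / 608.0 = 0.293 M = 293 mM.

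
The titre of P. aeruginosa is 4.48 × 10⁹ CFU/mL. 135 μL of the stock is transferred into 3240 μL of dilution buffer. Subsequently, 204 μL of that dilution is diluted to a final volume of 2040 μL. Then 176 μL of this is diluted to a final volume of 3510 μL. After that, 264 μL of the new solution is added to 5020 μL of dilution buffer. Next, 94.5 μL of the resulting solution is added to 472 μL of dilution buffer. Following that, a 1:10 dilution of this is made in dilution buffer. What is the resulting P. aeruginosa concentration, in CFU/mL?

749 CFU/mL

Overall dilution factor = 25 × 10 × 19.94 × 20.02 × 5.995 × 10 = 5.98 × 10⁶.
4.48 × 10⁹ CFU/mL / 5.98 × 10⁶ = 749 CFU/mL.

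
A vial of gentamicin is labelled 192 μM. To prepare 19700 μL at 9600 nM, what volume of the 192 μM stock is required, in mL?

0.985 mL

9600 nM = 9.60 μM.
V₁ = C₂V₂/C₁ = 9.60 × 19700 / 192 = 985 μL = 0.985 mL.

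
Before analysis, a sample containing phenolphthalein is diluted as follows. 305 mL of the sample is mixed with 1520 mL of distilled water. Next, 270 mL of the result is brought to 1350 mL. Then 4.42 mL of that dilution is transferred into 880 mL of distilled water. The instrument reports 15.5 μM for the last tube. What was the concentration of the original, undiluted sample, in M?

Overall dilution factor = 5.984 × 5 × 200.1 = 5986.
Original = 15.5 μM × 5986 = 9.28 × 10⁴ μM = 0.0928 M.

0.0928 M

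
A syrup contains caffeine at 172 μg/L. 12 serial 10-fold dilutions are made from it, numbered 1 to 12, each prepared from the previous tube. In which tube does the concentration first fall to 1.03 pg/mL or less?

Tube n has concentration 172 μg/L / 10ⁿ.
Need 10ⁿ ≥ 172 μg/L / 1.03 pg/mL = 1.67 × 10⁵, so n ≥ 5.22.
First such tube: n = 6.

tube 6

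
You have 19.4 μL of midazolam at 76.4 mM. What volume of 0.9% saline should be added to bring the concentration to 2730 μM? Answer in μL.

524 μL

2730 μM = 2.73 mM.
V₂ = C₁V₁/C₂ = 76.4 × 19.4 / 2.73 = 543 μL.
Diluent to add = V₂ − V₁ = 543 − 19.4 = 524 μL.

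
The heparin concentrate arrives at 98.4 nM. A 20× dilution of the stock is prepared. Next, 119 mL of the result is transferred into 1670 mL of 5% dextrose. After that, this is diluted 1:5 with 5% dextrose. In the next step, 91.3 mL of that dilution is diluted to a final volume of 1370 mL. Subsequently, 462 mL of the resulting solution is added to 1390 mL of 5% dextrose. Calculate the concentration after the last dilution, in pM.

1.09 pM

Overall dilution factor = 20 × 15.03 × 5 × 15.01 × 4.009 = 9.04 × 10⁴.
98.4 nM / 9.04 × 10⁴ = 1.09 × 10⁻³ nM = 1.09 pM.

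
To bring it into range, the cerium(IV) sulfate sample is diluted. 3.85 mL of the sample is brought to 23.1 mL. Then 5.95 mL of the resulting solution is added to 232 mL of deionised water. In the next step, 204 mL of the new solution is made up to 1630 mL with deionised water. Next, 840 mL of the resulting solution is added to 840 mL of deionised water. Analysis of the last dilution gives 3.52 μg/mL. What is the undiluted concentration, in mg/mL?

Overall dilution factor = 6 × 39.99 × 7.990 × 2 = 3834.
Original = 3.52 μg/mL × 3834 = 1.35 × 10⁴ μg/mL = 13.5 mg/mL.

13.5 mg/mL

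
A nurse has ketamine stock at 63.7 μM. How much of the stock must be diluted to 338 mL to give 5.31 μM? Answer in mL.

28.2 mL

V₁ = C₂V₂/C₁ = 5.31 × 338 / 63.7 = 28.2 mL.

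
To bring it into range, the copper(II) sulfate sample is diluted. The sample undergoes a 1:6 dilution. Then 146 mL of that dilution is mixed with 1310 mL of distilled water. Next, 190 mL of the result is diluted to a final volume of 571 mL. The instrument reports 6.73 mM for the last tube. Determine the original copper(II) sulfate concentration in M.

Overall dilution factor = 6 × 9.973 × 3.005 = 180.
Original = 6.73 mM × 180 = 1210 mM = 1.21 M.

1.21 M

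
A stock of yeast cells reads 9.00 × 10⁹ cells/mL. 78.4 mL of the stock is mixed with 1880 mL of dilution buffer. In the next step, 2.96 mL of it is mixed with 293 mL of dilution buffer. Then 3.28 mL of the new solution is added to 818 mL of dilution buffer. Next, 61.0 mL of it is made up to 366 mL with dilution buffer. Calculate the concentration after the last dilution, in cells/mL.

2400 cells/mL

Overall dilution factor = 24.98 × 99.99 × 250.4 × 6 = 3.75 × 10⁶.
9.00 × 10⁹ cells/mL / 3.75 × 10⁶ = 2400 cells/mL.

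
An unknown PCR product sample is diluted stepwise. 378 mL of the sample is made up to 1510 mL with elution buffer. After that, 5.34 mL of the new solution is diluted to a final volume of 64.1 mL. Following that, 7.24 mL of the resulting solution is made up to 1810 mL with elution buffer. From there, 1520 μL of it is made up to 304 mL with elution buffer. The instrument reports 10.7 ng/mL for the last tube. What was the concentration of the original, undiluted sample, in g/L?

Overall dilution factor = 3.995 × 12.00 × 250 × 200 = 2.40 × 10⁶.
Original = 10.7 ng/mL × 2.40 × 10⁶ = 2.57 × 10⁷ ng/mL = 25.7 g/L.

25.7 g/L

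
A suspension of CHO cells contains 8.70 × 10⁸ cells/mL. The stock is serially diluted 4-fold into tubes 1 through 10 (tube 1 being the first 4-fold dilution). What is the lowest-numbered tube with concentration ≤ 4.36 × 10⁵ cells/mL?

tube 6

Tube n has concentration 8.70 × 10⁸ cells/mL / 4ⁿ.
Need 4ⁿ ≥ 8.70 × 10⁸ cells/mL / 4.36 × 10⁵ cells/mL = 1995, so n ≥ 5.48.
First such tube: n = 6.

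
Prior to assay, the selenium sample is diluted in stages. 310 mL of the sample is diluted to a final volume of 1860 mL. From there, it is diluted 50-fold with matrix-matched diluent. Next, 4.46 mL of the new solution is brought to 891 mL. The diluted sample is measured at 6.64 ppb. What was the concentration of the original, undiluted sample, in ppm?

Overall dilution factor = 6 × 50 × 199.8 = 5.99 × 10⁴.
Original = 6.64 ppb × 5.99 × 10⁴ = 3.98 × 10⁵ ppb = 398 ppm.

398 ppm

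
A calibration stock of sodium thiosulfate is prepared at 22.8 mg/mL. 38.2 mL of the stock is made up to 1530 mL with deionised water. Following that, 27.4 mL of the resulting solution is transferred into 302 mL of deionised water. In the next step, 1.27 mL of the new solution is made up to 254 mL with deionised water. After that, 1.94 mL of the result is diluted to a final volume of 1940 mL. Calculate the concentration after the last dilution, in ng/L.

237 ng/L

Overall dilution factor = 40.05 × 12.02 × 200 × 1000 = 9.63 × 10⁷.
22.8 mg/mL / 9.63 × 10⁷ = 2.37 × 10⁻⁷ mg/mL = 237 ng/L.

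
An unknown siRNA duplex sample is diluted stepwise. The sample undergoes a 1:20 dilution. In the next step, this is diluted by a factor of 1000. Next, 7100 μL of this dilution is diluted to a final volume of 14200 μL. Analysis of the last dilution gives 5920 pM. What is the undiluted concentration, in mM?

Overall dilution factor = 20 × 1000 × 2 = 4.00 × 10⁴.
Original = 5920 pM × 4.00 × 10⁴ = 2.37 × 10⁸ pM = 0.237 mM.

0.237 mM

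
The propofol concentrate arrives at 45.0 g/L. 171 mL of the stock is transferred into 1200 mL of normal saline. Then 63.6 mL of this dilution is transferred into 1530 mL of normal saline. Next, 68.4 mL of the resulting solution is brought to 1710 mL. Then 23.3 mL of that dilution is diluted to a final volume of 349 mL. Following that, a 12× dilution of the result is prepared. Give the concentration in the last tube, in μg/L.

Overall dilution factor = 8.018 × 25.06 × 25 × 14.98 × 12 = 9.03 × 10⁵.
45.0 g/L / 9.03 × 10⁵ = 4.98 × 10⁻⁵ g/L = 49.8 μg/L.

49.8 μg/L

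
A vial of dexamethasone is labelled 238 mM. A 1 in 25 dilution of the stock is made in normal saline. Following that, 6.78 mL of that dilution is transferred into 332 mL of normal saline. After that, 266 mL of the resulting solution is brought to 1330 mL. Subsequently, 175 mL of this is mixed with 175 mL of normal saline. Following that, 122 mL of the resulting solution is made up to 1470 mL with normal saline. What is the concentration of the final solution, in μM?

Overall dilution factor = 25 × 49.97 × 5 × 2 × 12.05 = 1.51 × 10⁵.
238 mM / 1.51 × 10⁵ = 1.58 × 10⁻³ mM = 1.58 μM.

1.58 μM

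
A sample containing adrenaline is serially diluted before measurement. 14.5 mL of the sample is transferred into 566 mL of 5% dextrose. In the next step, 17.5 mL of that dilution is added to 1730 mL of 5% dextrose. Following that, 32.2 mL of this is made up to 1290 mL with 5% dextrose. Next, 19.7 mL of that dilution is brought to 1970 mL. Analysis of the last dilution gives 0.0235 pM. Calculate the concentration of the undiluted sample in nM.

376 nM

Overall dilution factor = 40.03 × 99.86 × 40.06 × 100 = 1.60 × 10⁷.
Original = 0.0235 pM × 1.60 × 10⁷ = 3.76 × 10⁵ pM = 376 nM.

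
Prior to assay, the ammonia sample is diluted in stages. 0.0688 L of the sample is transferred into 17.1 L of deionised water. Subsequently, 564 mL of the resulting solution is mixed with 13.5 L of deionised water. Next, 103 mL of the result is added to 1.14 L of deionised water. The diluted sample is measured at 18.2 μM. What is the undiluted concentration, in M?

Overall dilution factor = 249.5 × 24.94 × 12.07 = 7.51 × 10⁴.
Original = 18.2 μM × 7.51 × 10⁴ = 1.37 × 10⁶ μM = 1.37 M.

1.37 M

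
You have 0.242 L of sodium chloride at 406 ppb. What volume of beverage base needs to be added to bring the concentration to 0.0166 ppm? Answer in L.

0.0166 ppm = 16.6 ppb.
V₂ = C₁V₁/C₂ = 406 × 0.242 / 16.6 = 5.92 L.
Diluent to add = V₂ − V₁ = 5.92 − 0.242 = 5.68 L.

5.68 L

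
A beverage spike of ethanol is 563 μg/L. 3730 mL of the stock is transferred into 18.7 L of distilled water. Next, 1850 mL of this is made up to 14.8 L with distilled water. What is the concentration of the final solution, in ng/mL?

Overall dilution factor = 6.013 × 8 = 48.1.
563 μg/L / 48.1 = 11.7 μg/L = 11.7 ng/mL.

11.7 ng/mL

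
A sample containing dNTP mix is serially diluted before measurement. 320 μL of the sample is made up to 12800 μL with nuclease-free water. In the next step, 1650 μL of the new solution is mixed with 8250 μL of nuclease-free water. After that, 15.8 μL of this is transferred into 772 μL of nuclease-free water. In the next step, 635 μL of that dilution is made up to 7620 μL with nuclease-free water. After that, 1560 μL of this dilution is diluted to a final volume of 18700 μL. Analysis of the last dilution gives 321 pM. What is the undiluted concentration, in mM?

Overall dilution factor = 40 × 6 × 49.86 × 12 × 11.99 = 1.72 × 10⁶.
Original = 321 pM × 1.72 × 10⁶ = 5.53 × 10⁸ pM = 0.553 mM.

0.553 mM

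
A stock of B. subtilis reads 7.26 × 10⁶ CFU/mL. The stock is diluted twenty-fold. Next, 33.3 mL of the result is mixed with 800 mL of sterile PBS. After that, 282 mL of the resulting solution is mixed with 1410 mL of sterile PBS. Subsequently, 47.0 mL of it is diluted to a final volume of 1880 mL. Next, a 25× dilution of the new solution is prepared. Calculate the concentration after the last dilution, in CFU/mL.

Overall dilution factor = 20 × 25.02 × 6 × 40 × 25 = 3.00 × 10⁶.
7.26 × 10⁶ CFU/mL / 3.00 × 10⁶ = 2.42 CFU/mL.

2.42 CFU/mL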